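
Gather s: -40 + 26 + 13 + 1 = 0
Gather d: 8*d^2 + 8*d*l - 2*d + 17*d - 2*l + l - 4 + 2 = 8*d^2 + d*(8*l + 15) - l - 2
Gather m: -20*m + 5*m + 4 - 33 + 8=-15*m - 21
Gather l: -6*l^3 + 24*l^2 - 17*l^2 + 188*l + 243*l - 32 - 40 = -6*l^3 + 7*l^2 + 431*l - 72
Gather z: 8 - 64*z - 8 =-64*z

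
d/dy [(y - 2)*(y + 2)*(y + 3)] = 3*y^2 + 6*y - 4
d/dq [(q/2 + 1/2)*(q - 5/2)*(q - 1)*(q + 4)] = 2*q^3 + 9*q^2/4 - 11*q - 3/4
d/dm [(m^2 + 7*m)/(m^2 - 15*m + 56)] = 2*(-11*m^2 + 56*m + 196)/(m^4 - 30*m^3 + 337*m^2 - 1680*m + 3136)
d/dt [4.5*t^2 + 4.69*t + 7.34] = 9.0*t + 4.69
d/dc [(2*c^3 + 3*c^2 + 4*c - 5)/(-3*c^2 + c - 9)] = (-6*c^4 + 4*c^3 - 39*c^2 - 84*c - 31)/(9*c^4 - 6*c^3 + 55*c^2 - 18*c + 81)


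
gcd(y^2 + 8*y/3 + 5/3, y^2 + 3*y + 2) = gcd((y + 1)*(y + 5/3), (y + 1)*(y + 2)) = y + 1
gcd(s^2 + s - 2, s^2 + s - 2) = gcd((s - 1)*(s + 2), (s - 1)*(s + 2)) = s^2 + s - 2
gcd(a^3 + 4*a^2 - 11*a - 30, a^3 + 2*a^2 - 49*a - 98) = a + 2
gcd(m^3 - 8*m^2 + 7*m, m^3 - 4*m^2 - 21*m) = m^2 - 7*m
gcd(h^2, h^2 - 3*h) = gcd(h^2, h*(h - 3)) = h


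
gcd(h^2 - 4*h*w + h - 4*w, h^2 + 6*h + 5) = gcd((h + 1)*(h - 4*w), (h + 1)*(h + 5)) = h + 1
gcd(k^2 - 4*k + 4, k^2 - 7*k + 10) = k - 2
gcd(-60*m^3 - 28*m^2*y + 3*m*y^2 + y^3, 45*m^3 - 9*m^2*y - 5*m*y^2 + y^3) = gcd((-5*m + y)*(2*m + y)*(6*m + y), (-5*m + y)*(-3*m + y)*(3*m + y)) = -5*m + y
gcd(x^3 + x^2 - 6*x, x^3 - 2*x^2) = x^2 - 2*x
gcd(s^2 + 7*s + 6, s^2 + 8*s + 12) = s + 6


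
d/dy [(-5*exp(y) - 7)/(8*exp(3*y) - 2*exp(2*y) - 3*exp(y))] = (80*exp(3*y) + 158*exp(2*y) - 28*exp(y) - 21)*exp(-y)/(64*exp(4*y) - 32*exp(3*y) - 44*exp(2*y) + 12*exp(y) + 9)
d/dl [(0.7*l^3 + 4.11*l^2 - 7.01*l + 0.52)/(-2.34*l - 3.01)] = (-3.276*l^3 - 15.9384*l^2 - 24.7422*l + 22.3169)/(5.4756*l^2 + 14.0868*l + 9.0601)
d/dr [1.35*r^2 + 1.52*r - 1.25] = 2.7*r + 1.52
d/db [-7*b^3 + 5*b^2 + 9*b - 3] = -21*b^2 + 10*b + 9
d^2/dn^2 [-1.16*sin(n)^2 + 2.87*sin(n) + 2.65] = 4.64*sin(n)^2 - 2.87*sin(n) - 2.32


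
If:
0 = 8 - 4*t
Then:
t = 2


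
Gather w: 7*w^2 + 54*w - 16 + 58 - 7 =7*w^2 + 54*w + 35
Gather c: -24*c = -24*c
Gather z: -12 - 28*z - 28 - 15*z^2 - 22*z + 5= -15*z^2 - 50*z - 35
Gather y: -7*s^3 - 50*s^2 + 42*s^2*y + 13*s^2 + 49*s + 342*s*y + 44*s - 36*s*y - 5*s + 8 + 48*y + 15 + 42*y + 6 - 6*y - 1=-7*s^3 - 37*s^2 + 88*s + y*(42*s^2 + 306*s + 84) + 28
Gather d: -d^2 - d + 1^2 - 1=-d^2 - d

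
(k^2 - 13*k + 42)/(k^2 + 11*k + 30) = (k^2 - 13*k + 42)/(k^2 + 11*k + 30)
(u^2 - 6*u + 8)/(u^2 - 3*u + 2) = (u - 4)/(u - 1)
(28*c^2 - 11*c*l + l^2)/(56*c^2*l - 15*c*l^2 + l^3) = (4*c - l)/(l*(8*c - l))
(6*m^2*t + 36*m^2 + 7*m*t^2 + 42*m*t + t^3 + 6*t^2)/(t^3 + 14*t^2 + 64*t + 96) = (6*m^2 + 7*m*t + t^2)/(t^2 + 8*t + 16)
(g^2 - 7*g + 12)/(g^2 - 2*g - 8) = (g - 3)/(g + 2)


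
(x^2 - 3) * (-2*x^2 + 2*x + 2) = -2*x^4 + 2*x^3 + 8*x^2 - 6*x - 6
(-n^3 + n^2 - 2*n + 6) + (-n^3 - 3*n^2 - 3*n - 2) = -2*n^3 - 2*n^2 - 5*n + 4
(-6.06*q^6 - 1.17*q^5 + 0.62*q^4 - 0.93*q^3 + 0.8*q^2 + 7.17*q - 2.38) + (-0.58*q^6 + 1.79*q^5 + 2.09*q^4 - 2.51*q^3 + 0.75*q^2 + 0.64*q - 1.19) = -6.64*q^6 + 0.62*q^5 + 2.71*q^4 - 3.44*q^3 + 1.55*q^2 + 7.81*q - 3.57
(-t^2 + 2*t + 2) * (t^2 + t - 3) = -t^4 + t^3 + 7*t^2 - 4*t - 6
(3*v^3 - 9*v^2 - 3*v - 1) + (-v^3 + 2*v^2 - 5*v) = 2*v^3 - 7*v^2 - 8*v - 1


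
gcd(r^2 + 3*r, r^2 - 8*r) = r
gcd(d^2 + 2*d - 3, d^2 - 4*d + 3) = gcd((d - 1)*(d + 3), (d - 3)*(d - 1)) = d - 1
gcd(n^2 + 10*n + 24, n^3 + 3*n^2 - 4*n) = n + 4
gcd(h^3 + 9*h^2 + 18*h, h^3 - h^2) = h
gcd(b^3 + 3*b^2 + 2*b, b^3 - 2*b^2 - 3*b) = b^2 + b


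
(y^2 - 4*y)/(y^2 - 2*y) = (y - 4)/(y - 2)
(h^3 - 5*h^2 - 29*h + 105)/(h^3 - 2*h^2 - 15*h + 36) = (h^2 - 2*h - 35)/(h^2 + h - 12)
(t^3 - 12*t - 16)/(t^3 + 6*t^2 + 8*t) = (t^2 - 2*t - 8)/(t*(t + 4))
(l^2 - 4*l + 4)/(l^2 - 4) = (l - 2)/(l + 2)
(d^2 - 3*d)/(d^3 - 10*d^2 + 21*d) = 1/(d - 7)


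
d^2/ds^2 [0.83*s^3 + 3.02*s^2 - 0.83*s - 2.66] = 4.98*s + 6.04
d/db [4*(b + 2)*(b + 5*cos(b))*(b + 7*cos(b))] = -4*(b + 2)*(b + 5*cos(b))*(7*sin(b) - 1) - 4*(b + 2)*(b + 7*cos(b))*(5*sin(b) - 1) + 4*(b + 5*cos(b))*(b + 7*cos(b))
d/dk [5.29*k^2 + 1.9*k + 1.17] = 10.58*k + 1.9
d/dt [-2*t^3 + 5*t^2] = 2*t*(5 - 3*t)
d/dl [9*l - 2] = 9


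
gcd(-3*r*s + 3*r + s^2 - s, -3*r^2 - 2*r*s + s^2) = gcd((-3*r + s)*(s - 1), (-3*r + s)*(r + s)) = 3*r - s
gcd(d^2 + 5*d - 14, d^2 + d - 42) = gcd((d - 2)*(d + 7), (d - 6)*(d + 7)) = d + 7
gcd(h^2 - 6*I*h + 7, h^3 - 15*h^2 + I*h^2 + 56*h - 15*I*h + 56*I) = h + I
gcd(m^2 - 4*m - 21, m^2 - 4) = 1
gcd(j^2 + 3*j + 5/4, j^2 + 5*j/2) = j + 5/2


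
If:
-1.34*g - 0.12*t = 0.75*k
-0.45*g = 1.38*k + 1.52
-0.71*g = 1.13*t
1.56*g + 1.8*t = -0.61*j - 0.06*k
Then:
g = 0.81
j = -0.44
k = -1.37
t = -0.51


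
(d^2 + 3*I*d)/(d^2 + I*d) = (d + 3*I)/(d + I)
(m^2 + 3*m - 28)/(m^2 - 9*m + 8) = (m^2 + 3*m - 28)/(m^2 - 9*m + 8)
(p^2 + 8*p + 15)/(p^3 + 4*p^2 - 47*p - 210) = (p + 3)/(p^2 - p - 42)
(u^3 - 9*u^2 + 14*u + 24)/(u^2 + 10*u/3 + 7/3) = 3*(u^2 - 10*u + 24)/(3*u + 7)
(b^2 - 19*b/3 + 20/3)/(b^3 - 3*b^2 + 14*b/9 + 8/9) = 3*(b - 5)/(3*b^2 - 5*b - 2)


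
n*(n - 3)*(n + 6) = n^3 + 3*n^2 - 18*n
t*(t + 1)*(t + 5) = t^3 + 6*t^2 + 5*t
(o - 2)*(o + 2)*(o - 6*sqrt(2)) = o^3 - 6*sqrt(2)*o^2 - 4*o + 24*sqrt(2)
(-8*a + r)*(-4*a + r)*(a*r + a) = 32*a^3*r + 32*a^3 - 12*a^2*r^2 - 12*a^2*r + a*r^3 + a*r^2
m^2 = m^2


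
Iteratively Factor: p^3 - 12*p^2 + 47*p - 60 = (p - 5)*(p^2 - 7*p + 12) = (p - 5)*(p - 4)*(p - 3)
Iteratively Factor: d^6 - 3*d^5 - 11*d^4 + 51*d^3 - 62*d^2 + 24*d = (d - 1)*(d^5 - 2*d^4 - 13*d^3 + 38*d^2 - 24*d) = (d - 1)^2*(d^4 - d^3 - 14*d^2 + 24*d) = (d - 3)*(d - 1)^2*(d^3 + 2*d^2 - 8*d) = (d - 3)*(d - 1)^2*(d + 4)*(d^2 - 2*d) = d*(d - 3)*(d - 1)^2*(d + 4)*(d - 2)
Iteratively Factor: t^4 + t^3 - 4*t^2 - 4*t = (t + 1)*(t^3 - 4*t) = (t - 2)*(t + 1)*(t^2 + 2*t) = t*(t - 2)*(t + 1)*(t + 2)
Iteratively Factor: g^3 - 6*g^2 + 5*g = (g - 1)*(g^2 - 5*g) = g*(g - 1)*(g - 5)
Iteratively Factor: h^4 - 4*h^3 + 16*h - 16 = (h + 2)*(h^3 - 6*h^2 + 12*h - 8) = (h - 2)*(h + 2)*(h^2 - 4*h + 4) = (h - 2)^2*(h + 2)*(h - 2)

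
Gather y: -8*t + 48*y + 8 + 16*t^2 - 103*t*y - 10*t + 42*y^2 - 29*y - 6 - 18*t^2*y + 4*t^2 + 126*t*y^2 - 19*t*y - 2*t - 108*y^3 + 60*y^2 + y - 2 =20*t^2 - 20*t - 108*y^3 + y^2*(126*t + 102) + y*(-18*t^2 - 122*t + 20)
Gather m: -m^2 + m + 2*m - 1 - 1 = -m^2 + 3*m - 2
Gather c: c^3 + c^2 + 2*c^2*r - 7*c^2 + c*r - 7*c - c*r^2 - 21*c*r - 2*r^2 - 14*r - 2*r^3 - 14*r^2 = c^3 + c^2*(2*r - 6) + c*(-r^2 - 20*r - 7) - 2*r^3 - 16*r^2 - 14*r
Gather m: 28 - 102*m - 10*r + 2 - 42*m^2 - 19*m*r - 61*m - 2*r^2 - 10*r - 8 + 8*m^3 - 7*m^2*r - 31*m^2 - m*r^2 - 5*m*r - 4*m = 8*m^3 + m^2*(-7*r - 73) + m*(-r^2 - 24*r - 167) - 2*r^2 - 20*r + 22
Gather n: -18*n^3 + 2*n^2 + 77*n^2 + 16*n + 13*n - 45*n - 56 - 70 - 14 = -18*n^3 + 79*n^2 - 16*n - 140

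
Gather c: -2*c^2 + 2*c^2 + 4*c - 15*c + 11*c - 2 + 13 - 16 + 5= 0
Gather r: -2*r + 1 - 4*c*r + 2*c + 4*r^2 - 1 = 2*c + 4*r^2 + r*(-4*c - 2)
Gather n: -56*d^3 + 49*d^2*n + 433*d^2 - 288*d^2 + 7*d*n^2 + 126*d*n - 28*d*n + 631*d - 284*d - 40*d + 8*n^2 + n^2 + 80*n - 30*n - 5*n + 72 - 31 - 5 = -56*d^3 + 145*d^2 + 307*d + n^2*(7*d + 9) + n*(49*d^2 + 98*d + 45) + 36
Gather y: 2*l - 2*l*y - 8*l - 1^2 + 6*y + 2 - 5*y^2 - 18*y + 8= -6*l - 5*y^2 + y*(-2*l - 12) + 9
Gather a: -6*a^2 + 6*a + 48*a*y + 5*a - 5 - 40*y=-6*a^2 + a*(48*y + 11) - 40*y - 5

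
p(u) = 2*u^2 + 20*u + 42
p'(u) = 4*u + 20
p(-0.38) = 34.69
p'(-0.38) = 18.48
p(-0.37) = 34.87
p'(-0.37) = 18.52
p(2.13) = 93.67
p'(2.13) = 28.52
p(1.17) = 68.14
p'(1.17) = 24.68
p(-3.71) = -4.67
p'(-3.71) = 5.16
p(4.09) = 157.26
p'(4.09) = 36.36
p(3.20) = 126.48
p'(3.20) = 32.80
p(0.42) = 50.75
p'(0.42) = 21.68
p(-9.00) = 24.00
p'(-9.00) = -16.00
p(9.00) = 384.00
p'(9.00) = 56.00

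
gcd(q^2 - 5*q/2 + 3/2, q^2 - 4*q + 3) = q - 1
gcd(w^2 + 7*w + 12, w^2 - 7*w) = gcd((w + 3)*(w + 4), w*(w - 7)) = 1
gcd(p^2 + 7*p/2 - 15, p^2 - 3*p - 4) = 1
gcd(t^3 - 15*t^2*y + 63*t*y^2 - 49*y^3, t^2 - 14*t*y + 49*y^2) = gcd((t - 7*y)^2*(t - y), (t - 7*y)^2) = t^2 - 14*t*y + 49*y^2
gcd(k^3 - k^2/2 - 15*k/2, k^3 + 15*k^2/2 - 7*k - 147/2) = k - 3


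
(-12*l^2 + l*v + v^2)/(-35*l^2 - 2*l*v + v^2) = (12*l^2 - l*v - v^2)/(35*l^2 + 2*l*v - v^2)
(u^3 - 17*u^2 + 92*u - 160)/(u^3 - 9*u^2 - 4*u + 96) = (u - 5)/(u + 3)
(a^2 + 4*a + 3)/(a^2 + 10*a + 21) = (a + 1)/(a + 7)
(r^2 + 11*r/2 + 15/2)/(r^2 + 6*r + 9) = (r + 5/2)/(r + 3)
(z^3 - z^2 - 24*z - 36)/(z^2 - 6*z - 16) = (z^2 - 3*z - 18)/(z - 8)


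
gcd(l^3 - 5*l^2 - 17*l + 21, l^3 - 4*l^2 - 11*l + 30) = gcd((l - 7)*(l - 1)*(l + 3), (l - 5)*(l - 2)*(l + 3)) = l + 3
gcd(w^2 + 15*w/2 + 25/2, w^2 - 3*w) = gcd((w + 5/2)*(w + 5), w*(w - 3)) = 1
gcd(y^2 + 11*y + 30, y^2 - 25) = y + 5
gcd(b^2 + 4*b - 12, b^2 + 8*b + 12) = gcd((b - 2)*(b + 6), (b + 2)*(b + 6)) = b + 6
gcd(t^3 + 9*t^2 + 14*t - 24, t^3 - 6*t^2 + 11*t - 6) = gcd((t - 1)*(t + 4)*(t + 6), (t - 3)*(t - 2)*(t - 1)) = t - 1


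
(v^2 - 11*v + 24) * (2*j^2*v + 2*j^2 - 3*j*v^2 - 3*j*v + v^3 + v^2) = 2*j^2*v^3 - 20*j^2*v^2 + 26*j^2*v + 48*j^2 - 3*j*v^4 + 30*j*v^3 - 39*j*v^2 - 72*j*v + v^5 - 10*v^4 + 13*v^3 + 24*v^2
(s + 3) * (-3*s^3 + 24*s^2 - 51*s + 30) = -3*s^4 + 15*s^3 + 21*s^2 - 123*s + 90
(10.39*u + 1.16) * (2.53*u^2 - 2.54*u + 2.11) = 26.2867*u^3 - 23.4558*u^2 + 18.9765*u + 2.4476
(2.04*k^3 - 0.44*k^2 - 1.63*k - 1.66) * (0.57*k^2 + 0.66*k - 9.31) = 1.1628*k^5 + 1.0956*k^4 - 20.2119*k^3 + 2.0744*k^2 + 14.0797*k + 15.4546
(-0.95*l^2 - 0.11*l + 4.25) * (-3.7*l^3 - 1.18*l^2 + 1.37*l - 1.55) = 3.515*l^5 + 1.528*l^4 - 16.8967*l^3 - 3.6932*l^2 + 5.993*l - 6.5875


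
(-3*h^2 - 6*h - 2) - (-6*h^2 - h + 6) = 3*h^2 - 5*h - 8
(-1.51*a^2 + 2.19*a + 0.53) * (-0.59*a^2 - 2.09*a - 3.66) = 0.8909*a^4 + 1.8638*a^3 + 0.636800000000001*a^2 - 9.1231*a - 1.9398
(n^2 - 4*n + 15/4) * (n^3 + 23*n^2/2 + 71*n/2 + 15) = n^5 + 15*n^4/2 - 27*n^3/4 - 671*n^2/8 + 585*n/8 + 225/4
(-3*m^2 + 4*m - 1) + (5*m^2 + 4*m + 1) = 2*m^2 + 8*m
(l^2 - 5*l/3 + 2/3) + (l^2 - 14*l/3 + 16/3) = 2*l^2 - 19*l/3 + 6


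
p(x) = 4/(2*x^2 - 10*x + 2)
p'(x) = 4*(10 - 4*x)/(2*x^2 - 10*x + 2)^2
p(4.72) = -6.22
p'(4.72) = -85.86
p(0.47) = -1.77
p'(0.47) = 6.37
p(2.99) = -0.40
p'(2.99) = -0.08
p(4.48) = -1.50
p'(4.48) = -4.48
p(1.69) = -0.44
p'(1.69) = 0.15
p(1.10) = -0.61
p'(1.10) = 0.52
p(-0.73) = 0.39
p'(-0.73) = 0.48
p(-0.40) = 0.63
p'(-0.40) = 1.16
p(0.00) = 2.00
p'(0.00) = 10.00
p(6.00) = 0.29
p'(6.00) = -0.29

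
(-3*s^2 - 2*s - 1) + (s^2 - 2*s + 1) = -2*s^2 - 4*s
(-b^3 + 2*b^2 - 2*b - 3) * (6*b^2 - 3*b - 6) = -6*b^5 + 15*b^4 - 12*b^3 - 24*b^2 + 21*b + 18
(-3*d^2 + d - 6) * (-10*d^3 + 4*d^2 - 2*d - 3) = 30*d^5 - 22*d^4 + 70*d^3 - 17*d^2 + 9*d + 18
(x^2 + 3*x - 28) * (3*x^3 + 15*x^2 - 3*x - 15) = 3*x^5 + 24*x^4 - 42*x^3 - 444*x^2 + 39*x + 420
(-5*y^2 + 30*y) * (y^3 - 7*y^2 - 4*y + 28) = -5*y^5 + 65*y^4 - 190*y^3 - 260*y^2 + 840*y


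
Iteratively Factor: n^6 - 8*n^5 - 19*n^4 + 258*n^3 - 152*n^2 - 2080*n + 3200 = (n - 4)*(n^5 - 4*n^4 - 35*n^3 + 118*n^2 + 320*n - 800) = (n - 5)*(n - 4)*(n^4 + n^3 - 30*n^2 - 32*n + 160) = (n - 5)*(n - 4)*(n + 4)*(n^3 - 3*n^2 - 18*n + 40) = (n - 5)^2*(n - 4)*(n + 4)*(n^2 + 2*n - 8) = (n - 5)^2*(n - 4)*(n - 2)*(n + 4)*(n + 4)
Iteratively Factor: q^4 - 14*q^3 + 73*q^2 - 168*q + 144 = (q - 3)*(q^3 - 11*q^2 + 40*q - 48) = (q - 4)*(q - 3)*(q^2 - 7*q + 12) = (q - 4)^2*(q - 3)*(q - 3)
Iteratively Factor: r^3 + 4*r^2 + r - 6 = (r - 1)*(r^2 + 5*r + 6) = (r - 1)*(r + 2)*(r + 3)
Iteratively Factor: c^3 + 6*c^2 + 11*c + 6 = (c + 3)*(c^2 + 3*c + 2) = (c + 1)*(c + 3)*(c + 2)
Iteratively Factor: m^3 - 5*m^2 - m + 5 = (m - 5)*(m^2 - 1) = (m - 5)*(m + 1)*(m - 1)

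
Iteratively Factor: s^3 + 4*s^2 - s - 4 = (s + 1)*(s^2 + 3*s - 4) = (s - 1)*(s + 1)*(s + 4)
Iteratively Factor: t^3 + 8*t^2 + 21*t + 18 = (t + 3)*(t^2 + 5*t + 6) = (t + 2)*(t + 3)*(t + 3)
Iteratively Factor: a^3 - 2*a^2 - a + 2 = (a - 2)*(a^2 - 1) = (a - 2)*(a + 1)*(a - 1)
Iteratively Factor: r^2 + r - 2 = (r - 1)*(r + 2)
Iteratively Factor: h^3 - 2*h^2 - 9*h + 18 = (h - 2)*(h^2 - 9) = (h - 2)*(h + 3)*(h - 3)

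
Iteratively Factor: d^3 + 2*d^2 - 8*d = (d - 2)*(d^2 + 4*d) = (d - 2)*(d + 4)*(d)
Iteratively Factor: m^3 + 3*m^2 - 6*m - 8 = (m + 1)*(m^2 + 2*m - 8) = (m - 2)*(m + 1)*(m + 4)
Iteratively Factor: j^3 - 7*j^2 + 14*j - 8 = (j - 2)*(j^2 - 5*j + 4) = (j - 4)*(j - 2)*(j - 1)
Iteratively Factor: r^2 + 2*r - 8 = (r + 4)*(r - 2)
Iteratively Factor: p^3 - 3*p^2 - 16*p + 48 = (p + 4)*(p^2 - 7*p + 12) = (p - 4)*(p + 4)*(p - 3)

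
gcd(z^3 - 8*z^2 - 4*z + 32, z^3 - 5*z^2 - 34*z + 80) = z^2 - 10*z + 16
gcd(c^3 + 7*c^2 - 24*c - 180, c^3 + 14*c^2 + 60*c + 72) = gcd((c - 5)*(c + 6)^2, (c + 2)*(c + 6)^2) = c^2 + 12*c + 36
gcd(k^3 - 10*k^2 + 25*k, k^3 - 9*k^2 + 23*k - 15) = k - 5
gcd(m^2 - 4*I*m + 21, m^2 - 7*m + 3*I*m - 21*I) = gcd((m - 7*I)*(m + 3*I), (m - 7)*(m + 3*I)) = m + 3*I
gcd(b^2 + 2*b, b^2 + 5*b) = b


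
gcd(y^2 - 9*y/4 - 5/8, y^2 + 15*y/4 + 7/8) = y + 1/4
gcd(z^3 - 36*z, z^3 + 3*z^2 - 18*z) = z^2 + 6*z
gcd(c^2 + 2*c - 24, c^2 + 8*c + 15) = 1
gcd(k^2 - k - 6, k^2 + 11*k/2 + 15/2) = 1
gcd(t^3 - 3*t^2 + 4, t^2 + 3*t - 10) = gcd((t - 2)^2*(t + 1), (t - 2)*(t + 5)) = t - 2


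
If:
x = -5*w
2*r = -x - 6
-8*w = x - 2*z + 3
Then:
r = 5*z/3 - 11/2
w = 2*z/3 - 1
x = 5 - 10*z/3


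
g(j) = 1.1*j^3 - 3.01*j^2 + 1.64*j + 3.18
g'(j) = 3.3*j^2 - 6.02*j + 1.64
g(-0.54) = 1.24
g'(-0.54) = 5.85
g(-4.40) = -156.01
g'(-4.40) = 92.02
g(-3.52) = -87.86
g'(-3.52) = 63.72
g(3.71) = 24.01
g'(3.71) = 24.73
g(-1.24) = -5.58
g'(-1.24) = 14.18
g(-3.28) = -73.40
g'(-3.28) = 56.89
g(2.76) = 7.90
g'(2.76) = 10.16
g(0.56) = 3.35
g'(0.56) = -0.70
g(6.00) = 142.26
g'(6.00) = 84.32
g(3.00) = 10.71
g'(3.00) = 13.28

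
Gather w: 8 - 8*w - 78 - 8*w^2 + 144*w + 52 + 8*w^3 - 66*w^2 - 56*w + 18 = 8*w^3 - 74*w^2 + 80*w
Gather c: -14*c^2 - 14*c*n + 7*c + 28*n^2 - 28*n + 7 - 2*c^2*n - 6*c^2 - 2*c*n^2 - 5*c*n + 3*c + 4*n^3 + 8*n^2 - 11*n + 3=c^2*(-2*n - 20) + c*(-2*n^2 - 19*n + 10) + 4*n^3 + 36*n^2 - 39*n + 10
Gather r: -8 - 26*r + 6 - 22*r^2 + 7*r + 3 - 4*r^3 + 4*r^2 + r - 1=-4*r^3 - 18*r^2 - 18*r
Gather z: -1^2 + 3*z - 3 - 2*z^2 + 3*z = -2*z^2 + 6*z - 4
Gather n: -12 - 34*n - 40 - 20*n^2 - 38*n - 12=-20*n^2 - 72*n - 64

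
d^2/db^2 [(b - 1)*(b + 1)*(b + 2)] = 6*b + 4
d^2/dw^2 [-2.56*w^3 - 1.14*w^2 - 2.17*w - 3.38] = -15.36*w - 2.28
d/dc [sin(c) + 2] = cos(c)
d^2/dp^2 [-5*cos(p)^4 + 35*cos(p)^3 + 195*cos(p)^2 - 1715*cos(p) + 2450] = 80*sin(p)^4 + 680*sin(p)^2 + 6755*cos(p)/4 - 315*cos(3*p)/4 - 370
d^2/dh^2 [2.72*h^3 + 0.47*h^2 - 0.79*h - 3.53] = 16.32*h + 0.94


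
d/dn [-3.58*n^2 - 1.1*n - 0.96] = -7.16*n - 1.1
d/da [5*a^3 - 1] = 15*a^2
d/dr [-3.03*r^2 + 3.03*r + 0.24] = 3.03 - 6.06*r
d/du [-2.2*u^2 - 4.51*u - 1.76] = -4.4*u - 4.51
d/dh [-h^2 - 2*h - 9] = -2*h - 2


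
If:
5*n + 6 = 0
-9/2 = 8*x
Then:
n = -6/5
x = -9/16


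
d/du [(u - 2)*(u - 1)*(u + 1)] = 3*u^2 - 4*u - 1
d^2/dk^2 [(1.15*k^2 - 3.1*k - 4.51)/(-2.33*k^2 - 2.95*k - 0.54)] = (49.46823*k^3 + 155.587614*k^2 + 162.59439*k + 56.600306)/(12.649337*k^6 + 48.045765*k^5 + 69.625293*k^4 + 47.942515*k^3 + 16.136334*k^2 + 2.58066*k + 0.157464)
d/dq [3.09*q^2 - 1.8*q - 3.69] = 6.18*q - 1.8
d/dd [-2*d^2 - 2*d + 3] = -4*d - 2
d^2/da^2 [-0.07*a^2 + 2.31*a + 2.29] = -0.140000000000000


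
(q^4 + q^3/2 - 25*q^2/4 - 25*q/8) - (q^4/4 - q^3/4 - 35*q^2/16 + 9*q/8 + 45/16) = 3*q^4/4 + 3*q^3/4 - 65*q^2/16 - 17*q/4 - 45/16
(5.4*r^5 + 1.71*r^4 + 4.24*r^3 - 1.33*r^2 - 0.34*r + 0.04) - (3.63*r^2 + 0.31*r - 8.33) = 5.4*r^5 + 1.71*r^4 + 4.24*r^3 - 4.96*r^2 - 0.65*r + 8.37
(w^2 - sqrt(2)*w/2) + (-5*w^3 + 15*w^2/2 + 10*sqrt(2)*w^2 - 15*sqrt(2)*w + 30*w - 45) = -5*w^3 + 17*w^2/2 + 10*sqrt(2)*w^2 - 31*sqrt(2)*w/2 + 30*w - 45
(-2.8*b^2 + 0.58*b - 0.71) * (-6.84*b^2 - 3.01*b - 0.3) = 19.152*b^4 + 4.4608*b^3 + 3.9506*b^2 + 1.9631*b + 0.213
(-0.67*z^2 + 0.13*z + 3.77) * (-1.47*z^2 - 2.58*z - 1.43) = 0.9849*z^4 + 1.5375*z^3 - 4.9192*z^2 - 9.9125*z - 5.3911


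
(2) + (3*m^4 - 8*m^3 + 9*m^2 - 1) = 3*m^4 - 8*m^3 + 9*m^2 + 1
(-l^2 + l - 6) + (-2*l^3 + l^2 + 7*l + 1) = -2*l^3 + 8*l - 5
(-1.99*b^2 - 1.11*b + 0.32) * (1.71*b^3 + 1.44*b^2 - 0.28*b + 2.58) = -3.4029*b^5 - 4.7637*b^4 - 0.494*b^3 - 4.3626*b^2 - 2.9534*b + 0.8256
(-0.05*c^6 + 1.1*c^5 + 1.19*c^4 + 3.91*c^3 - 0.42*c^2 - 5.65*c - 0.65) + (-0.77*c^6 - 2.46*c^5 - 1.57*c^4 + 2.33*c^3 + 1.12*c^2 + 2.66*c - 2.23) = -0.82*c^6 - 1.36*c^5 - 0.38*c^4 + 6.24*c^3 + 0.7*c^2 - 2.99*c - 2.88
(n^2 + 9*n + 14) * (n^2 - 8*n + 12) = n^4 + n^3 - 46*n^2 - 4*n + 168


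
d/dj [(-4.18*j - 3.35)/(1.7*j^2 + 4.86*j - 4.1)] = (7.106*j^2 + 11.39*j + 33.419)/(2.89*j^4 + 16.524*j^3 + 9.6796*j^2 - 39.852*j + 16.81)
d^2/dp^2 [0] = 0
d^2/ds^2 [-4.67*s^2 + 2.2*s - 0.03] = -9.34000000000000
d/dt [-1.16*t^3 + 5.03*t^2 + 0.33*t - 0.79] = -3.48*t^2 + 10.06*t + 0.33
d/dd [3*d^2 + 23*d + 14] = 6*d + 23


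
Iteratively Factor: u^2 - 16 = (u - 4)*(u + 4)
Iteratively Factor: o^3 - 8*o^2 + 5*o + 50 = (o - 5)*(o^2 - 3*o - 10) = (o - 5)^2*(o + 2)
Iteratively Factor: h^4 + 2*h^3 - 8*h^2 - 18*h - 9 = (h + 1)*(h^3 + h^2 - 9*h - 9) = (h + 1)*(h + 3)*(h^2 - 2*h - 3) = (h + 1)^2*(h + 3)*(h - 3)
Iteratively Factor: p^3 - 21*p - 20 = (p - 5)*(p^2 + 5*p + 4) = (p - 5)*(p + 1)*(p + 4)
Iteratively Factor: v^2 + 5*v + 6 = (v + 2)*(v + 3)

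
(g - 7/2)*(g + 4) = g^2 + g/2 - 14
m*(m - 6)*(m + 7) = m^3 + m^2 - 42*m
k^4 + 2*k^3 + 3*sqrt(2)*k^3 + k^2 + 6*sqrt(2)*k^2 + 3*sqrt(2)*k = k*(k + 1)^2*(k + 3*sqrt(2))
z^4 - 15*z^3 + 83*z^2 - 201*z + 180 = (z - 5)*(z - 4)*(z - 3)^2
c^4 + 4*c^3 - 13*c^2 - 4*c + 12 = (c - 2)*(c - 1)*(c + 1)*(c + 6)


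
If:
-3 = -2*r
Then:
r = 3/2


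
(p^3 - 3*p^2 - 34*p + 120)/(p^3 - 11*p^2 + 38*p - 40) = (p + 6)/(p - 2)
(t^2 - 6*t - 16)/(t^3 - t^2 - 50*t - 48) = (t + 2)/(t^2 + 7*t + 6)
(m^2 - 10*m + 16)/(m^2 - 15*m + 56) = (m - 2)/(m - 7)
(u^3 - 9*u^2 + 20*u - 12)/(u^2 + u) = (u^3 - 9*u^2 + 20*u - 12)/(u*(u + 1))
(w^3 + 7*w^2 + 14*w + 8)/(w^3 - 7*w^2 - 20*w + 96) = (w^2 + 3*w + 2)/(w^2 - 11*w + 24)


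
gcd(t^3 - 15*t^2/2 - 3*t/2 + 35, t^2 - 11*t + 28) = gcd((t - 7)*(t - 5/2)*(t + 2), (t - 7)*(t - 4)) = t - 7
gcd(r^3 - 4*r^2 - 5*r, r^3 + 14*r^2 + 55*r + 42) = r + 1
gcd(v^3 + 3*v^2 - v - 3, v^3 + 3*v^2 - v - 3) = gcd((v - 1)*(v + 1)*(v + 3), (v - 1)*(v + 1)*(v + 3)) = v^3 + 3*v^2 - v - 3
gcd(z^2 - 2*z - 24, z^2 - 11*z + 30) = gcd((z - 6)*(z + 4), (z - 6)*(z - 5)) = z - 6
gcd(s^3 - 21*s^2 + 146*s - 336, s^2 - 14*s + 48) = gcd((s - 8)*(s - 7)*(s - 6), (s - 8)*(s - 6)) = s^2 - 14*s + 48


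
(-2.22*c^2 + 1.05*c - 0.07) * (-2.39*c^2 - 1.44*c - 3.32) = 5.3058*c^4 + 0.6873*c^3 + 6.0257*c^2 - 3.3852*c + 0.2324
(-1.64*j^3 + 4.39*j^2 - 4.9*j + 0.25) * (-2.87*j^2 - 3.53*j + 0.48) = 4.7068*j^5 - 6.8101*j^4 - 2.2209*j^3 + 18.6867*j^2 - 3.2345*j + 0.12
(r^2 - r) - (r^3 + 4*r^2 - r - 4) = -r^3 - 3*r^2 + 4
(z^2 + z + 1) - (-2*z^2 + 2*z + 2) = 3*z^2 - z - 1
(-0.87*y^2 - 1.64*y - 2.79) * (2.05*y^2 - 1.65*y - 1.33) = -1.7835*y^4 - 1.9265*y^3 - 1.8564*y^2 + 6.7847*y + 3.7107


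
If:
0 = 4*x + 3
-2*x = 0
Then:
No Solution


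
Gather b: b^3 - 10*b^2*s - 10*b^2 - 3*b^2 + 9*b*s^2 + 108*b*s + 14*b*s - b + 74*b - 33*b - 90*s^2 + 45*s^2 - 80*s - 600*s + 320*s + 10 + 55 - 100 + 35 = b^3 + b^2*(-10*s - 13) + b*(9*s^2 + 122*s + 40) - 45*s^2 - 360*s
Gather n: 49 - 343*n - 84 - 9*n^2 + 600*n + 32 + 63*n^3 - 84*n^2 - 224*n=63*n^3 - 93*n^2 + 33*n - 3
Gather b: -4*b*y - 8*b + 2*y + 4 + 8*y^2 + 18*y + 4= b*(-4*y - 8) + 8*y^2 + 20*y + 8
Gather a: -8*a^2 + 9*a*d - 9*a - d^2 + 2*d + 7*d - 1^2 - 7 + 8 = -8*a^2 + a*(9*d - 9) - d^2 + 9*d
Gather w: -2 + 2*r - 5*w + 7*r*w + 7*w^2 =2*r + 7*w^2 + w*(7*r - 5) - 2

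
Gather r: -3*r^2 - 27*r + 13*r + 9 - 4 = -3*r^2 - 14*r + 5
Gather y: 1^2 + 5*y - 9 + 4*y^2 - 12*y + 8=4*y^2 - 7*y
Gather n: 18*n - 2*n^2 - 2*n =-2*n^2 + 16*n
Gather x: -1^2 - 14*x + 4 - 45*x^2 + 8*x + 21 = -45*x^2 - 6*x + 24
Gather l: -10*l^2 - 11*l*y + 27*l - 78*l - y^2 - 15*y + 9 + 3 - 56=-10*l^2 + l*(-11*y - 51) - y^2 - 15*y - 44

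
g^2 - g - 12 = (g - 4)*(g + 3)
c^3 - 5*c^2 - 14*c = c*(c - 7)*(c + 2)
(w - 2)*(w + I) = w^2 - 2*w + I*w - 2*I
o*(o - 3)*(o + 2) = o^3 - o^2 - 6*o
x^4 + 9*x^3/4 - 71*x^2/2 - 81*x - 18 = (x - 6)*(x + 1/4)*(x + 2)*(x + 6)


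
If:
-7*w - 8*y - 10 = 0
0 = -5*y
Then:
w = -10/7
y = 0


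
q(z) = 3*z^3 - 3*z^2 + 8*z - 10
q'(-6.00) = 368.00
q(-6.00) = -814.00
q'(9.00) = 683.00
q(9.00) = 2006.00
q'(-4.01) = 176.78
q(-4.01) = -283.76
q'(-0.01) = 8.06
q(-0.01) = -10.08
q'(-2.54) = 81.30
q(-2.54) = -98.84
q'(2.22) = 39.04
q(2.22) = 25.80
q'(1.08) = 12.02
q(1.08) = -1.08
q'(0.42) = 7.07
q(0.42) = -6.95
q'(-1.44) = 35.30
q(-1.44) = -36.70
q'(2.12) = 35.73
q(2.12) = 22.06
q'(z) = 9*z^2 - 6*z + 8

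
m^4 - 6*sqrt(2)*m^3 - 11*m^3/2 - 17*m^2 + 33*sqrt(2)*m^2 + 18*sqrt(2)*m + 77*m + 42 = (m - 6)*(m - 7*sqrt(2))*(sqrt(2)*m/2 + 1)*(sqrt(2)*m + sqrt(2)/2)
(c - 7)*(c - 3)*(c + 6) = c^3 - 4*c^2 - 39*c + 126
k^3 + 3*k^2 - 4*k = k*(k - 1)*(k + 4)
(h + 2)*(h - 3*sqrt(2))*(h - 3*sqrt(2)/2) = h^3 - 9*sqrt(2)*h^2/2 + 2*h^2 - 9*sqrt(2)*h + 9*h + 18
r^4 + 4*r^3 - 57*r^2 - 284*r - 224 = (r - 8)*(r + 1)*(r + 4)*(r + 7)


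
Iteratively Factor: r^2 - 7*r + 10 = (r - 2)*(r - 5)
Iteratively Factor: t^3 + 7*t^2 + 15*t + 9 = (t + 3)*(t^2 + 4*t + 3) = (t + 3)^2*(t + 1)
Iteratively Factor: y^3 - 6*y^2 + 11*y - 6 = (y - 3)*(y^2 - 3*y + 2) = (y - 3)*(y - 2)*(y - 1)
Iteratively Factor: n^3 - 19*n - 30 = (n - 5)*(n^2 + 5*n + 6) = (n - 5)*(n + 3)*(n + 2)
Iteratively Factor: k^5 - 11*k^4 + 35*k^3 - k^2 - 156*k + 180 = (k - 5)*(k^4 - 6*k^3 + 5*k^2 + 24*k - 36) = (k - 5)*(k - 2)*(k^3 - 4*k^2 - 3*k + 18) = (k - 5)*(k - 2)*(k + 2)*(k^2 - 6*k + 9) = (k - 5)*(k - 3)*(k - 2)*(k + 2)*(k - 3)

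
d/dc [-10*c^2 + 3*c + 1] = 3 - 20*c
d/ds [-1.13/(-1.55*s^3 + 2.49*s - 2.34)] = (2.8137 - 5.2545*s^2)/(1.55*s^3 - 2.49*s + 2.34)^2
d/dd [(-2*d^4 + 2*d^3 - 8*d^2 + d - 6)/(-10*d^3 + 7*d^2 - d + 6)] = d*(20*d^5 - 28*d^4 - 60*d^3 - 32*d^2 - 143*d - 12)/(100*d^6 - 140*d^5 + 69*d^4 - 134*d^3 + 85*d^2 - 12*d + 36)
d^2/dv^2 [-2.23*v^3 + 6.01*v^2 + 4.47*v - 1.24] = 12.02 - 13.38*v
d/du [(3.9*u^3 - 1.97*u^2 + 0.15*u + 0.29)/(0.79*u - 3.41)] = (6.162*u^3 - 41.4533*u^2 + 13.4354*u - 0.7406)/(0.6241*u^2 - 5.3878*u + 11.6281)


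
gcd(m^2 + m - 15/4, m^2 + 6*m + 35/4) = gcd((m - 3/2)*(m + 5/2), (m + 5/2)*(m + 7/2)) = m + 5/2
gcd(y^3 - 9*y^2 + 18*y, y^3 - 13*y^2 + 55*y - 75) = y - 3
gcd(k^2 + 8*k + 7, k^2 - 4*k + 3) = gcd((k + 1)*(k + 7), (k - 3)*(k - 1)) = 1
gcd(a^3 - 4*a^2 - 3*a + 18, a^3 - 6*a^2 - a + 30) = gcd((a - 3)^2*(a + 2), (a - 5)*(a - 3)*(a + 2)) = a^2 - a - 6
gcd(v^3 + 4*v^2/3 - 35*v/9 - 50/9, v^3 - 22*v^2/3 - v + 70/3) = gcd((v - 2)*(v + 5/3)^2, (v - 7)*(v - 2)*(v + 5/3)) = v^2 - v/3 - 10/3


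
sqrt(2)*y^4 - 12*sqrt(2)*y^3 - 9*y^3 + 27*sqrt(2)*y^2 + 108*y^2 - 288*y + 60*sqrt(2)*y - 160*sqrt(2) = (y - 8)*(y - 4)*(y - 5*sqrt(2))*(sqrt(2)*y + 1)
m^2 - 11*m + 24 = (m - 8)*(m - 3)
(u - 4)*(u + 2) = u^2 - 2*u - 8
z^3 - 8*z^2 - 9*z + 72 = (z - 8)*(z - 3)*(z + 3)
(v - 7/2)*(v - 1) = v^2 - 9*v/2 + 7/2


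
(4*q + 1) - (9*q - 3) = 4 - 5*q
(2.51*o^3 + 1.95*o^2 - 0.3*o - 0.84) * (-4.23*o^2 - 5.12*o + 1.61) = -10.6173*o^5 - 21.0997*o^4 - 4.6739*o^3 + 8.2287*o^2 + 3.8178*o - 1.3524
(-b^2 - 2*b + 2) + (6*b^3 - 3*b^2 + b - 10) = 6*b^3 - 4*b^2 - b - 8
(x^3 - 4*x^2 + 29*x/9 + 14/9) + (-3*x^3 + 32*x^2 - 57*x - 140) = -2*x^3 + 28*x^2 - 484*x/9 - 1246/9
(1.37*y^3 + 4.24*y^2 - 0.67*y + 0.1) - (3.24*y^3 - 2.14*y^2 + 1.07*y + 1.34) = -1.87*y^3 + 6.38*y^2 - 1.74*y - 1.24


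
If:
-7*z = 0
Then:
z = 0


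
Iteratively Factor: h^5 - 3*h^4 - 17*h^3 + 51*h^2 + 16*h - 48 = (h - 1)*(h^4 - 2*h^3 - 19*h^2 + 32*h + 48) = (h - 4)*(h - 1)*(h^3 + 2*h^2 - 11*h - 12) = (h - 4)*(h - 1)*(h + 4)*(h^2 - 2*h - 3) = (h - 4)*(h - 1)*(h + 1)*(h + 4)*(h - 3)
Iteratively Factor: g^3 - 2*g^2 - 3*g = (g)*(g^2 - 2*g - 3) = g*(g - 3)*(g + 1)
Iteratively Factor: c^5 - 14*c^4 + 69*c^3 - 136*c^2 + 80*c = (c - 1)*(c^4 - 13*c^3 + 56*c^2 - 80*c) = (c - 4)*(c - 1)*(c^3 - 9*c^2 + 20*c) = c*(c - 4)*(c - 1)*(c^2 - 9*c + 20) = c*(c - 4)^2*(c - 1)*(c - 5)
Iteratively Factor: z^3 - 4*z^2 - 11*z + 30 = (z - 2)*(z^2 - 2*z - 15) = (z - 5)*(z - 2)*(z + 3)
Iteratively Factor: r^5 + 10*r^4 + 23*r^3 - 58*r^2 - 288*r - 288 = (r + 4)*(r^4 + 6*r^3 - r^2 - 54*r - 72) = (r - 3)*(r + 4)*(r^3 + 9*r^2 + 26*r + 24) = (r - 3)*(r + 4)^2*(r^2 + 5*r + 6) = (r - 3)*(r + 3)*(r + 4)^2*(r + 2)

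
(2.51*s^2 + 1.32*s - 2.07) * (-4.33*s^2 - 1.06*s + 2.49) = -10.8683*s^4 - 8.3762*s^3 + 13.8138*s^2 + 5.481*s - 5.1543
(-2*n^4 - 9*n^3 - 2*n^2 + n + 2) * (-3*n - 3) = 6*n^5 + 33*n^4 + 33*n^3 + 3*n^2 - 9*n - 6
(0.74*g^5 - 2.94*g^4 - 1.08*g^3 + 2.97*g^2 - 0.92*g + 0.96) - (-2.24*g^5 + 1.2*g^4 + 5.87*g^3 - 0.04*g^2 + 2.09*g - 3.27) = 2.98*g^5 - 4.14*g^4 - 6.95*g^3 + 3.01*g^2 - 3.01*g + 4.23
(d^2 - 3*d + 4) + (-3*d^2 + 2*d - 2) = -2*d^2 - d + 2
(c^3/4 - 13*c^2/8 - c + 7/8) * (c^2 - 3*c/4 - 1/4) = c^5/4 - 29*c^4/16 + 5*c^3/32 + 65*c^2/32 - 13*c/32 - 7/32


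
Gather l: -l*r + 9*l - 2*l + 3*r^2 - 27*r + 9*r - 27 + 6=l*(7 - r) + 3*r^2 - 18*r - 21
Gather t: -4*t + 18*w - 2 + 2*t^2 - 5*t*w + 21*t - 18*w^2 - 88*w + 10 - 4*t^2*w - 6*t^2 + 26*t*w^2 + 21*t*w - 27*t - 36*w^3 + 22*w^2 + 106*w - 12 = t^2*(-4*w - 4) + t*(26*w^2 + 16*w - 10) - 36*w^3 + 4*w^2 + 36*w - 4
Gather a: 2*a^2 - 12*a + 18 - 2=2*a^2 - 12*a + 16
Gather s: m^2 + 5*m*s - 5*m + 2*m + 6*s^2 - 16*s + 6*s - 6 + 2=m^2 - 3*m + 6*s^2 + s*(5*m - 10) - 4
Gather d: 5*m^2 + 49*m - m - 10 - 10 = 5*m^2 + 48*m - 20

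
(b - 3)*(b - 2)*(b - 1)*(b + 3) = b^4 - 3*b^3 - 7*b^2 + 27*b - 18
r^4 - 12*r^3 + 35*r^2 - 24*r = r*(r - 8)*(r - 3)*(r - 1)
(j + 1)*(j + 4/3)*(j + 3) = j^3 + 16*j^2/3 + 25*j/3 + 4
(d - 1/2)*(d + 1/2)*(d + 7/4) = d^3 + 7*d^2/4 - d/4 - 7/16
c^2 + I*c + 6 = (c - 2*I)*(c + 3*I)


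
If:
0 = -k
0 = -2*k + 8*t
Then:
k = 0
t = 0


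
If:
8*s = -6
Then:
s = -3/4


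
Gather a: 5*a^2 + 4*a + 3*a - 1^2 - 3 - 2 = 5*a^2 + 7*a - 6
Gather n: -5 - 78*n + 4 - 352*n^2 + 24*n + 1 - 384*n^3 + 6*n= -384*n^3 - 352*n^2 - 48*n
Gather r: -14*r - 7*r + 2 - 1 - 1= -21*r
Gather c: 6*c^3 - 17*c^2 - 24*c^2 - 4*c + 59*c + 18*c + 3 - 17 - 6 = 6*c^3 - 41*c^2 + 73*c - 20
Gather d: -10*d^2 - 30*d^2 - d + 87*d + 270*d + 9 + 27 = -40*d^2 + 356*d + 36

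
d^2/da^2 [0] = 0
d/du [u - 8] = 1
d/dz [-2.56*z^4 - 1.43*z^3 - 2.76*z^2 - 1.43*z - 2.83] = -10.24*z^3 - 4.29*z^2 - 5.52*z - 1.43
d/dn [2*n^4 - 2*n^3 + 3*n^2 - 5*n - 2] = 8*n^3 - 6*n^2 + 6*n - 5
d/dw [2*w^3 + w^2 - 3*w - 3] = 6*w^2 + 2*w - 3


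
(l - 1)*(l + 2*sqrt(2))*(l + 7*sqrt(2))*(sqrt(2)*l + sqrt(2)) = sqrt(2)*l^4 + 18*l^3 + 27*sqrt(2)*l^2 - 18*l - 28*sqrt(2)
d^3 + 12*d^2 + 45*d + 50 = (d + 2)*(d + 5)^2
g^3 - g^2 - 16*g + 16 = (g - 4)*(g - 1)*(g + 4)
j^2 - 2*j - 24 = (j - 6)*(j + 4)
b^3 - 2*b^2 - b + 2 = (b - 2)*(b - 1)*(b + 1)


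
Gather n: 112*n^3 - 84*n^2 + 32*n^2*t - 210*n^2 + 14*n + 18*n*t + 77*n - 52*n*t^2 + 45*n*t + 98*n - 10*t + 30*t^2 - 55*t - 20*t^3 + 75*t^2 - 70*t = 112*n^3 + n^2*(32*t - 294) + n*(-52*t^2 + 63*t + 189) - 20*t^3 + 105*t^2 - 135*t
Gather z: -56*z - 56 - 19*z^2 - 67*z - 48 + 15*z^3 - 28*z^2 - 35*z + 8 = 15*z^3 - 47*z^2 - 158*z - 96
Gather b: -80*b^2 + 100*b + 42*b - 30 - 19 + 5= -80*b^2 + 142*b - 44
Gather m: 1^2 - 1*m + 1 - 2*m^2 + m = 2 - 2*m^2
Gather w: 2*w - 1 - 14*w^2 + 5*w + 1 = -14*w^2 + 7*w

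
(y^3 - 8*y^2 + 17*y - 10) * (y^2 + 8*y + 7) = y^5 - 40*y^3 + 70*y^2 + 39*y - 70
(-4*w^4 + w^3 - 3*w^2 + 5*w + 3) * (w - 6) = -4*w^5 + 25*w^4 - 9*w^3 + 23*w^2 - 27*w - 18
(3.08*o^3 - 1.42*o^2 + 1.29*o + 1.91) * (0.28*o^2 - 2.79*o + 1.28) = 0.8624*o^5 - 8.9908*o^4 + 8.2654*o^3 - 4.8819*o^2 - 3.6777*o + 2.4448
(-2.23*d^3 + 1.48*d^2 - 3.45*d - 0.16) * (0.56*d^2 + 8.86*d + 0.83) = -1.2488*d^5 - 18.929*d^4 + 9.3299*d^3 - 29.4282*d^2 - 4.2811*d - 0.1328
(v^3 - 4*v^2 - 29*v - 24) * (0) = 0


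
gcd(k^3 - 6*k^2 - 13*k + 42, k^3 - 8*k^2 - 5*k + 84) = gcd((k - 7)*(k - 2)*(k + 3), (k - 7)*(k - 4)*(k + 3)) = k^2 - 4*k - 21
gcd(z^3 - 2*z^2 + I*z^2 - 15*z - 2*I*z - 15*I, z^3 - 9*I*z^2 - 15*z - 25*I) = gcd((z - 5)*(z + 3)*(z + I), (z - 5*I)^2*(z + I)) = z + I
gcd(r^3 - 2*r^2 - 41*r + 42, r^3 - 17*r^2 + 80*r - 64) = r - 1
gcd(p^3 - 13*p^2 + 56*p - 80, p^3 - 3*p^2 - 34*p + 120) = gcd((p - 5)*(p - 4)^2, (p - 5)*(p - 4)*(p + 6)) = p^2 - 9*p + 20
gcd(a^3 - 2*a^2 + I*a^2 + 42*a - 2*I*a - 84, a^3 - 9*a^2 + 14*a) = a - 2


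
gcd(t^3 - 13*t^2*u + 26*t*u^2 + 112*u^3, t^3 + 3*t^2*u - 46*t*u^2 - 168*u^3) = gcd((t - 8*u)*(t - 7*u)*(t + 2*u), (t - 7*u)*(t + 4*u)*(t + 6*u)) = t - 7*u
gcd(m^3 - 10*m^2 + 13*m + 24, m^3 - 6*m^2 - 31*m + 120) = m^2 - 11*m + 24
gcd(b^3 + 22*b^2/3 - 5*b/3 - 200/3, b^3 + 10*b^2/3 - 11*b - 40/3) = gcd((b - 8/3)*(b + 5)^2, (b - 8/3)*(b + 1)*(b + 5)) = b^2 + 7*b/3 - 40/3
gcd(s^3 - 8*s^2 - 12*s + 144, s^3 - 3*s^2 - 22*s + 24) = s^2 - 2*s - 24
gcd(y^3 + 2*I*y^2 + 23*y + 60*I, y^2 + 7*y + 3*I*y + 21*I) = y + 3*I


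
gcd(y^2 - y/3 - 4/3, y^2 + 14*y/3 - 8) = y - 4/3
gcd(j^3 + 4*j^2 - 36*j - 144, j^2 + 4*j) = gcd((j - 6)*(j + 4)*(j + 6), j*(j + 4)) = j + 4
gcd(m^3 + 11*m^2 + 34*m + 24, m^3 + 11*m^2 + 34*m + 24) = m^3 + 11*m^2 + 34*m + 24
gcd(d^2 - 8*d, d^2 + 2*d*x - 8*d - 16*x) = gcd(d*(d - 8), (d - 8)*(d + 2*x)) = d - 8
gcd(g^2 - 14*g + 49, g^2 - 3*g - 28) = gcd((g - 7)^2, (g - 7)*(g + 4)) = g - 7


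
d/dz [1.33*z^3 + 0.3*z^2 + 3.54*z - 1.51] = 3.99*z^2 + 0.6*z + 3.54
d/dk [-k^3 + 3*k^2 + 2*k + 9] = -3*k^2 + 6*k + 2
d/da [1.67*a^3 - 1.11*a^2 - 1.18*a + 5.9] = 5.01*a^2 - 2.22*a - 1.18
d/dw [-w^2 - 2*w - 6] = -2*w - 2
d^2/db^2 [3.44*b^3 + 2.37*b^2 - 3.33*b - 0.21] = 20.64*b + 4.74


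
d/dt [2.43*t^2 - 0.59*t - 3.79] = 4.86*t - 0.59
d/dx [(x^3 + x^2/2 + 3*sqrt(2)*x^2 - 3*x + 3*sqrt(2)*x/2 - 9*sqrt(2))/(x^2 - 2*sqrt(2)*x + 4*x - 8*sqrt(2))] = (x^4 - 4*sqrt(2)*x^3 + 8*x^3 - 29*sqrt(2)*x^2/2 - 7*x^2 - 96*x + 10*sqrt(2)*x - 60 + 60*sqrt(2))/(x^4 - 4*sqrt(2)*x^3 + 8*x^3 - 32*sqrt(2)*x^2 + 24*x^2 - 64*sqrt(2)*x + 64*x + 128)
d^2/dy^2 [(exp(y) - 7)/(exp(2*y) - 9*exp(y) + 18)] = (exp(4*y) - 19*exp(3*y) + 81*exp(2*y) + 99*exp(y) - 810)*exp(y)/(exp(6*y) - 27*exp(5*y) + 297*exp(4*y) - 1701*exp(3*y) + 5346*exp(2*y) - 8748*exp(y) + 5832)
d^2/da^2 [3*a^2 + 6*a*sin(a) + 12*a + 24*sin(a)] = -6*a*sin(a) - 24*sin(a) + 12*cos(a) + 6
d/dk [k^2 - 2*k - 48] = 2*k - 2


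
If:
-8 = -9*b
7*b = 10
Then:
No Solution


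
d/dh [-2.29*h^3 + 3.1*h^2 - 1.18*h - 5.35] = -6.87*h^2 + 6.2*h - 1.18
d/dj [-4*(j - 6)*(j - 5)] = 44 - 8*j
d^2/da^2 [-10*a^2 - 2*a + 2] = -20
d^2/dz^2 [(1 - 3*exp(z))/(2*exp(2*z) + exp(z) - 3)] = (-12*exp(4*z) + 22*exp(3*z) - 102*exp(2*z) + 16*exp(z) - 24)*exp(z)/(8*exp(6*z) + 12*exp(5*z) - 30*exp(4*z) - 35*exp(3*z) + 45*exp(2*z) + 27*exp(z) - 27)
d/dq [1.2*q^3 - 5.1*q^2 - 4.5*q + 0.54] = 3.6*q^2 - 10.2*q - 4.5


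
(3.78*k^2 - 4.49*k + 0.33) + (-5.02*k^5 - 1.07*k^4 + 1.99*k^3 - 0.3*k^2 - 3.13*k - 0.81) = -5.02*k^5 - 1.07*k^4 + 1.99*k^3 + 3.48*k^2 - 7.62*k - 0.48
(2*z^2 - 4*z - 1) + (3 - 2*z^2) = 2 - 4*z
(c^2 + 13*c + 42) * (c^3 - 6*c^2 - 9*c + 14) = c^5 + 7*c^4 - 45*c^3 - 355*c^2 - 196*c + 588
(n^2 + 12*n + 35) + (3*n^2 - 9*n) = 4*n^2 + 3*n + 35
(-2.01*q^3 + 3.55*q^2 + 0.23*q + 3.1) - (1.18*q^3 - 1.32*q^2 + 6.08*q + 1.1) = -3.19*q^3 + 4.87*q^2 - 5.85*q + 2.0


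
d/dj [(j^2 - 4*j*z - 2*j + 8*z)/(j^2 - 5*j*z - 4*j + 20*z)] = ((-2*j + 5*z + 4)*(j^2 - 4*j*z - 2*j + 8*z) + 2*(j - 2*z - 1)*(j^2 - 5*j*z - 4*j + 20*z))/(j^2 - 5*j*z - 4*j + 20*z)^2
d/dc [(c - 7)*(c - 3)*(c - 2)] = 3*c^2 - 24*c + 41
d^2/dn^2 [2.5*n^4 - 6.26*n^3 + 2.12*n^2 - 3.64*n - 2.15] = 30.0*n^2 - 37.56*n + 4.24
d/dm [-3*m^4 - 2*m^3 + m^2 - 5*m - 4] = -12*m^3 - 6*m^2 + 2*m - 5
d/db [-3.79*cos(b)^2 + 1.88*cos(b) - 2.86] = (7.58*cos(b) - 1.88)*sin(b)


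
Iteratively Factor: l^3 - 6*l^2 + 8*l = (l - 4)*(l^2 - 2*l) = l*(l - 4)*(l - 2)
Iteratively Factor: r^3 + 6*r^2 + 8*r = (r + 2)*(r^2 + 4*r) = (r + 2)*(r + 4)*(r)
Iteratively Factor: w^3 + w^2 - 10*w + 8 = (w - 1)*(w^2 + 2*w - 8) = (w - 1)*(w + 4)*(w - 2)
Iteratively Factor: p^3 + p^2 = (p)*(p^2 + p) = p^2*(p + 1)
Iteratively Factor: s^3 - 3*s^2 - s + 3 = (s - 1)*(s^2 - 2*s - 3) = (s - 1)*(s + 1)*(s - 3)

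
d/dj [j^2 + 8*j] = 2*j + 8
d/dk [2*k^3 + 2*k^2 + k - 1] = 6*k^2 + 4*k + 1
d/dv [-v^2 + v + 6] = 1 - 2*v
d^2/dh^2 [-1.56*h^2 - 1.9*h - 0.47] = -3.12000000000000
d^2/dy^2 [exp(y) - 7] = exp(y)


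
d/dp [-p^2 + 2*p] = 2 - 2*p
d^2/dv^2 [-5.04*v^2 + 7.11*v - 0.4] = -10.0800000000000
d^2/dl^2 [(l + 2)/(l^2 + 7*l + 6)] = 2*((l + 2)*(2*l + 7)^2 - 3*(l + 3)*(l^2 + 7*l + 6))/(l^2 + 7*l + 6)^3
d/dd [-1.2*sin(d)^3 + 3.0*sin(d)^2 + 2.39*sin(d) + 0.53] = (-3.6*sin(d)^2 + 6.0*sin(d) + 2.39)*cos(d)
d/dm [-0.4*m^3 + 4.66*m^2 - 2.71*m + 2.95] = -1.2*m^2 + 9.32*m - 2.71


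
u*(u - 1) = u^2 - u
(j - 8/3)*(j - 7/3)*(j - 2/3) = j^3 - 17*j^2/3 + 86*j/9 - 112/27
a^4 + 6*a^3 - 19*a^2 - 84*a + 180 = (a - 3)*(a - 2)*(a + 5)*(a + 6)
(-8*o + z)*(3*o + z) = -24*o^2 - 5*o*z + z^2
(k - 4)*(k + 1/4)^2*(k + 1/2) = k^4 - 3*k^3 - 59*k^2/16 - 39*k/32 - 1/8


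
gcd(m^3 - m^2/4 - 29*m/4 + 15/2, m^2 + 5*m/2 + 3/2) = 1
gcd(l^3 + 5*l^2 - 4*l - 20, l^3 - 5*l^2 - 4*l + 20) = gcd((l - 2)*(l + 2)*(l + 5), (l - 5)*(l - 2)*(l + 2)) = l^2 - 4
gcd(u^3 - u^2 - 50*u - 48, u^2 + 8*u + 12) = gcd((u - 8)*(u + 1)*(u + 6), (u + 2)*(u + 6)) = u + 6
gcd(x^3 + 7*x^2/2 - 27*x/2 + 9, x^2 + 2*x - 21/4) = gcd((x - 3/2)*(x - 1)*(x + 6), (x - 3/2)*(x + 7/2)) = x - 3/2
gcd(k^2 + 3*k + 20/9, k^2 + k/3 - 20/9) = k + 5/3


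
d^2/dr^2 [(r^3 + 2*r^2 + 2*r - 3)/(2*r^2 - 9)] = 2*(26*r^3 + 72*r^2 + 351*r + 108)/(8*r^6 - 108*r^4 + 486*r^2 - 729)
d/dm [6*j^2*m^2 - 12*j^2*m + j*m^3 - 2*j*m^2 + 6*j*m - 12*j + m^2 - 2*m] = 12*j^2*m - 12*j^2 + 3*j*m^2 - 4*j*m + 6*j + 2*m - 2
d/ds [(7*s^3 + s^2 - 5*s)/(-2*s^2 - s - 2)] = (-14*s^4 - 14*s^3 - 53*s^2 - 4*s + 10)/(4*s^4 + 4*s^3 + 9*s^2 + 4*s + 4)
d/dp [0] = 0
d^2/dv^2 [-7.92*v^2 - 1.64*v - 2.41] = -15.8400000000000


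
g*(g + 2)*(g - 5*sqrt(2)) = g^3 - 5*sqrt(2)*g^2 + 2*g^2 - 10*sqrt(2)*g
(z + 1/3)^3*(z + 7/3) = z^4 + 10*z^3/3 + 8*z^2/3 + 22*z/27 + 7/81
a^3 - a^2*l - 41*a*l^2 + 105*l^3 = (a - 5*l)*(a - 3*l)*(a + 7*l)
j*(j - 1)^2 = j^3 - 2*j^2 + j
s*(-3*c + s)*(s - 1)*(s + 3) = -3*c*s^3 - 6*c*s^2 + 9*c*s + s^4 + 2*s^3 - 3*s^2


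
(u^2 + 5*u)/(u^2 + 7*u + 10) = u/(u + 2)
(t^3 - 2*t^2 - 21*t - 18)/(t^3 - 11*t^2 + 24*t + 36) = (t + 3)/(t - 6)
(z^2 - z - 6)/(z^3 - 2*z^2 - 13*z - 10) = (z - 3)/(z^2 - 4*z - 5)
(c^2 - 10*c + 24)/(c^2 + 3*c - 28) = (c - 6)/(c + 7)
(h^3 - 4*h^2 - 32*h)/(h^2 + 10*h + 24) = h*(h - 8)/(h + 6)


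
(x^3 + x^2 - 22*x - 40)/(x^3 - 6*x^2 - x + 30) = (x + 4)/(x - 3)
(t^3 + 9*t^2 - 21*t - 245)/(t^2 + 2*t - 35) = t + 7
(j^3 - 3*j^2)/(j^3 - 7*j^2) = (j - 3)/(j - 7)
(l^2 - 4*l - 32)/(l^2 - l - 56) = (l + 4)/(l + 7)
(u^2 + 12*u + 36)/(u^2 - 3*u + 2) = (u^2 + 12*u + 36)/(u^2 - 3*u + 2)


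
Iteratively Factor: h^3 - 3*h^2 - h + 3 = (h - 1)*(h^2 - 2*h - 3) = (h - 3)*(h - 1)*(h + 1)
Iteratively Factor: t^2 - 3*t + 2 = (t - 1)*(t - 2)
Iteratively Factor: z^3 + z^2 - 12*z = (z - 3)*(z^2 + 4*z) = (z - 3)*(z + 4)*(z)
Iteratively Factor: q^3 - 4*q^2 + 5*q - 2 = (q - 2)*(q^2 - 2*q + 1) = (q - 2)*(q - 1)*(q - 1)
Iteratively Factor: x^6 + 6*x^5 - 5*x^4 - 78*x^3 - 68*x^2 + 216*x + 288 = (x - 2)*(x^5 + 8*x^4 + 11*x^3 - 56*x^2 - 180*x - 144) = (x - 2)*(x + 2)*(x^4 + 6*x^3 - x^2 - 54*x - 72) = (x - 2)*(x + 2)^2*(x^3 + 4*x^2 - 9*x - 36) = (x - 2)*(x + 2)^2*(x + 3)*(x^2 + x - 12) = (x - 2)*(x + 2)^2*(x + 3)*(x + 4)*(x - 3)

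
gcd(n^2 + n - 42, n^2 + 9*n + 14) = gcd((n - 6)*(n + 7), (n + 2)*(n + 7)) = n + 7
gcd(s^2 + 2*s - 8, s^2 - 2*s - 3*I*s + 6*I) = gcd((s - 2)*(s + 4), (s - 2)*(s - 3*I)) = s - 2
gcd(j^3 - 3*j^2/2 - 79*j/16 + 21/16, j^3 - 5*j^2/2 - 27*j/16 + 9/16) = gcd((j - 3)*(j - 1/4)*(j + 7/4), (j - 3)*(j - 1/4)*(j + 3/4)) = j^2 - 13*j/4 + 3/4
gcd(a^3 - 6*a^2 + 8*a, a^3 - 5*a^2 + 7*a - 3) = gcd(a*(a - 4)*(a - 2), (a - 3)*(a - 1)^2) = 1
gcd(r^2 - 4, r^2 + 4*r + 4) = r + 2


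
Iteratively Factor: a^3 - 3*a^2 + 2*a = (a - 1)*(a^2 - 2*a) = a*(a - 1)*(a - 2)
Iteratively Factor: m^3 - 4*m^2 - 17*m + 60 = (m - 5)*(m^2 + m - 12) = (m - 5)*(m - 3)*(m + 4)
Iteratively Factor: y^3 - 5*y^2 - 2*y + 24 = (y - 4)*(y^2 - y - 6) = (y - 4)*(y + 2)*(y - 3)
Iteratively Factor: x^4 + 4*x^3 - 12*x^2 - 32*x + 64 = (x + 4)*(x^3 - 12*x + 16) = (x + 4)^2*(x^2 - 4*x + 4) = (x - 2)*(x + 4)^2*(x - 2)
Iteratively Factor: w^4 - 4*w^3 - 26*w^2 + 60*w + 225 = (w - 5)*(w^3 + w^2 - 21*w - 45) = (w - 5)*(w + 3)*(w^2 - 2*w - 15) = (w - 5)*(w + 3)^2*(w - 5)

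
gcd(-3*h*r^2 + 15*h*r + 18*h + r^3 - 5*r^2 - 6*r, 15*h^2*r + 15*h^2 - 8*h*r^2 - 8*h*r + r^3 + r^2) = -3*h*r - 3*h + r^2 + r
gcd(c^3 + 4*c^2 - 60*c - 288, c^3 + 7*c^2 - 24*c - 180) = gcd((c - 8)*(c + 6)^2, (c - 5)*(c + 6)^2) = c^2 + 12*c + 36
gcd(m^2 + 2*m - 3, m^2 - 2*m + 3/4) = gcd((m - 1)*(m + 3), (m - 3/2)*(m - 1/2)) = 1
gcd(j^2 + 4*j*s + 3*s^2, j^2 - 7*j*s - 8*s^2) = j + s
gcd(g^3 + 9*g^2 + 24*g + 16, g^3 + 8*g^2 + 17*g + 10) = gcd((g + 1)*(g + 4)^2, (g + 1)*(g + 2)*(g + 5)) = g + 1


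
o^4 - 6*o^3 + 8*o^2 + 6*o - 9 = (o - 3)^2*(o - 1)*(o + 1)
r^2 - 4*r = r*(r - 4)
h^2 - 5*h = h*(h - 5)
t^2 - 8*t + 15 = (t - 5)*(t - 3)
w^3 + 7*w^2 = w^2*(w + 7)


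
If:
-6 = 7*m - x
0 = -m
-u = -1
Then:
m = 0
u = 1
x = 6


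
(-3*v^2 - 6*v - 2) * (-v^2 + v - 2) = 3*v^4 + 3*v^3 + 2*v^2 + 10*v + 4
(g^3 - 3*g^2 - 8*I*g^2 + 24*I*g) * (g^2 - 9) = g^5 - 3*g^4 - 8*I*g^4 - 9*g^3 + 24*I*g^3 + 27*g^2 + 72*I*g^2 - 216*I*g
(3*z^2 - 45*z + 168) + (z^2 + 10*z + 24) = 4*z^2 - 35*z + 192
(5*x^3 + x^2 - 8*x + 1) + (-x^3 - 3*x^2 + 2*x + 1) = 4*x^3 - 2*x^2 - 6*x + 2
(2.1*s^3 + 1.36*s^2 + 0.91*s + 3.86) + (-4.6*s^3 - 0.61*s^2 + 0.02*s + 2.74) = -2.5*s^3 + 0.75*s^2 + 0.93*s + 6.6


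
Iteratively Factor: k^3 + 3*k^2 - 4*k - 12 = (k + 3)*(k^2 - 4) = (k + 2)*(k + 3)*(k - 2)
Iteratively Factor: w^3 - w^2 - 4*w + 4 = (w + 2)*(w^2 - 3*w + 2) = (w - 2)*(w + 2)*(w - 1)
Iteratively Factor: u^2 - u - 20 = (u + 4)*(u - 5)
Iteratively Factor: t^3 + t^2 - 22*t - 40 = (t + 2)*(t^2 - t - 20) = (t - 5)*(t + 2)*(t + 4)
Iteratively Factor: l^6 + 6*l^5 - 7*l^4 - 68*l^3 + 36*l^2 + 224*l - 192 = (l + 3)*(l^5 + 3*l^4 - 16*l^3 - 20*l^2 + 96*l - 64) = (l + 3)*(l + 4)*(l^4 - l^3 - 12*l^2 + 28*l - 16) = (l - 2)*(l + 3)*(l + 4)*(l^3 + l^2 - 10*l + 8) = (l - 2)^2*(l + 3)*(l + 4)*(l^2 + 3*l - 4) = (l - 2)^2*(l - 1)*(l + 3)*(l + 4)*(l + 4)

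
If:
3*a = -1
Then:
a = -1/3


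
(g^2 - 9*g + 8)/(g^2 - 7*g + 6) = (g - 8)/(g - 6)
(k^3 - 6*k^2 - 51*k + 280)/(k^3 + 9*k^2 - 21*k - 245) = (k - 8)/(k + 7)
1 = 1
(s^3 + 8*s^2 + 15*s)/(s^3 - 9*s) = (s + 5)/(s - 3)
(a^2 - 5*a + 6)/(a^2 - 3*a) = (a - 2)/a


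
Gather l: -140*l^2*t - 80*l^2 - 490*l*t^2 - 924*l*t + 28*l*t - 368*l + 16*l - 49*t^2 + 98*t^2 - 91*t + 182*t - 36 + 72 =l^2*(-140*t - 80) + l*(-490*t^2 - 896*t - 352) + 49*t^2 + 91*t + 36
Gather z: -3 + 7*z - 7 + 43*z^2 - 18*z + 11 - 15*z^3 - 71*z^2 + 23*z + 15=-15*z^3 - 28*z^2 + 12*z + 16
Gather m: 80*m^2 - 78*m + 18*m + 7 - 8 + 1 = 80*m^2 - 60*m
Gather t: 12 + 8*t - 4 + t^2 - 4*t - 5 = t^2 + 4*t + 3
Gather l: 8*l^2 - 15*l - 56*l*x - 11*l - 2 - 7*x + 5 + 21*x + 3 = 8*l^2 + l*(-56*x - 26) + 14*x + 6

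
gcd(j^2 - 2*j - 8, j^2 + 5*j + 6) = j + 2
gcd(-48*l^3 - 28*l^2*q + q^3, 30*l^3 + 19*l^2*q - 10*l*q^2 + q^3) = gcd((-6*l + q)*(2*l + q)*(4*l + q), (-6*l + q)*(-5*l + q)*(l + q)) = -6*l + q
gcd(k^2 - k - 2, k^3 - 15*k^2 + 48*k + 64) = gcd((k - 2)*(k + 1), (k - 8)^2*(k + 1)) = k + 1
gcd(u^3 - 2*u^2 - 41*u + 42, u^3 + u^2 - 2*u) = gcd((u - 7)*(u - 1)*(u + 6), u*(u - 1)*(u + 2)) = u - 1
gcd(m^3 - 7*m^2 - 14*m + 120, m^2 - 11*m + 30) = m^2 - 11*m + 30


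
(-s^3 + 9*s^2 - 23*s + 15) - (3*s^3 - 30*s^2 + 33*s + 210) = -4*s^3 + 39*s^2 - 56*s - 195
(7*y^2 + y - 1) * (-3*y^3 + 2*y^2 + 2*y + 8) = -21*y^5 + 11*y^4 + 19*y^3 + 56*y^2 + 6*y - 8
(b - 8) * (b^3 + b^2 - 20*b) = b^4 - 7*b^3 - 28*b^2 + 160*b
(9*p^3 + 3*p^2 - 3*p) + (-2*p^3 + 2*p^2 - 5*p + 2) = 7*p^3 + 5*p^2 - 8*p + 2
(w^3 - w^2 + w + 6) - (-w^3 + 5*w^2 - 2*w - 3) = 2*w^3 - 6*w^2 + 3*w + 9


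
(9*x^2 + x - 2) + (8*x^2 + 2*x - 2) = 17*x^2 + 3*x - 4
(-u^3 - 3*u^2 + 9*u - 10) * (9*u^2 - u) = -9*u^5 - 26*u^4 + 84*u^3 - 99*u^2 + 10*u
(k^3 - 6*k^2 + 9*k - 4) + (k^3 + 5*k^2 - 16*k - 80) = 2*k^3 - k^2 - 7*k - 84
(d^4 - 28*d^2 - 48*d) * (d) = d^5 - 28*d^3 - 48*d^2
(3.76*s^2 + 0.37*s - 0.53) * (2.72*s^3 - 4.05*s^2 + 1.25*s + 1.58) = 10.2272*s^5 - 14.2216*s^4 + 1.7599*s^3 + 8.5498*s^2 - 0.0779000000000001*s - 0.8374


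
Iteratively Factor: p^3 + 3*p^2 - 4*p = (p + 4)*(p^2 - p) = (p - 1)*(p + 4)*(p)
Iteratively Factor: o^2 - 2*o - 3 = (o + 1)*(o - 3)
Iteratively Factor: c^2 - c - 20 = (c - 5)*(c + 4)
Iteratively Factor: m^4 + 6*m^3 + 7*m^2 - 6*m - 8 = (m + 1)*(m^3 + 5*m^2 + 2*m - 8) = (m - 1)*(m + 1)*(m^2 + 6*m + 8) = (m - 1)*(m + 1)*(m + 4)*(m + 2)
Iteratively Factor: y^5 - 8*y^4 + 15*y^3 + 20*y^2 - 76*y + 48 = (y - 3)*(y^4 - 5*y^3 + 20*y - 16) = (y - 3)*(y - 1)*(y^3 - 4*y^2 - 4*y + 16) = (y - 3)*(y - 2)*(y - 1)*(y^2 - 2*y - 8) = (y - 4)*(y - 3)*(y - 2)*(y - 1)*(y + 2)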